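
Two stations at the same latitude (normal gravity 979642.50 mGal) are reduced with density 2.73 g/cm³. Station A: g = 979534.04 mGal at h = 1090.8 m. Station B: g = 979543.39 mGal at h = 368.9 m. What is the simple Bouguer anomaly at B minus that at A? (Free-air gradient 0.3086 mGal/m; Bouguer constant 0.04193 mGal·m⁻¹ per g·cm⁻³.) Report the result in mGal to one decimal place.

Δg_SB(A) = 979534.04 − 979642.50 + 0.3086×1090.8 − 0.04193×2.73×1090.8 = 103.30 mGal
Δg_SB(B) = 979543.39 − 979642.50 + 0.3086×368.9 − 0.04193×2.73×368.9 = -27.50 mGal
Difference = -27.50 − (103.30) = -130.80 mGal

-130.8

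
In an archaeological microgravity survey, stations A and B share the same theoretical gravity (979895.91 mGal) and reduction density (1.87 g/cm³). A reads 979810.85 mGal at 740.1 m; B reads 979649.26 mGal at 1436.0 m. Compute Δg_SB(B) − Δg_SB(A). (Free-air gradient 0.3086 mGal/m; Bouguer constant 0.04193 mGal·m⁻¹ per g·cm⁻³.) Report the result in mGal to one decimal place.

-1.4

Δg_SB(A) = 979810.85 − 979895.91 + 0.3086×740.1 − 0.04193×1.87×740.1 = 85.30 mGal
Δg_SB(B) = 979649.26 − 979895.91 + 0.3086×1436.0 − 0.04193×1.87×1436.0 = 83.90 mGal
Difference = 83.90 − (85.30) = -1.40 mGal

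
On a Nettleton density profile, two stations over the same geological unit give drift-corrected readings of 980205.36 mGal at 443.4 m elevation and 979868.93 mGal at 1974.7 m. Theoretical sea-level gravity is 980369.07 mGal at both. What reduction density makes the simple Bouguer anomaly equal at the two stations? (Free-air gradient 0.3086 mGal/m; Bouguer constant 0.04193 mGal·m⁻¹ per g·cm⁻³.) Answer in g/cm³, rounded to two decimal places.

Δg_obs = 979868.93 − 980205.36 = -336.43 mGal over Δh = 1974.7 − 443.4 = 1531.3 m
Equal Bouguer anomalies ⇒ Δg_obs + (0.3086 − 0.04193ρ)·Δh = 0
0.3086 − 0.04193ρ = −Δg_obs/Δh = 0.21970
ρ = (0.3086 − 0.21970) / 0.04193 = 2.12 g/cm³

2.12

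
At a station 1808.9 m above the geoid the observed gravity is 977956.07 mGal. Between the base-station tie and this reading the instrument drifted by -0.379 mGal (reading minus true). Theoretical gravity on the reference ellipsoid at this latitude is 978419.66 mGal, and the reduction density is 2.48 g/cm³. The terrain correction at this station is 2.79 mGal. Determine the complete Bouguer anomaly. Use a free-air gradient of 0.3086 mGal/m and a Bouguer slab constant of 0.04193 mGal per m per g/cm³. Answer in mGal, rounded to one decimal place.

Drift-corrected reading = 977956.07 − (-0.379) = 977956.449 mGal
Free-air correction = 0.3086 × 1808.9 = 558.23 mGal
Free-air anomaly = 977956.449 − 978419.66 + (558.23) = 95.019 mGal
Bouguer slab correction = 0.04193 × 2.48 × 1808.9 = 188.10 mGal
Simple Bouguer anomaly = 95.019 − (188.10) = -93.081 mGal
Complete Bouguer anomaly = -93.081 + 2.79 = -90.291 mGal

-90.3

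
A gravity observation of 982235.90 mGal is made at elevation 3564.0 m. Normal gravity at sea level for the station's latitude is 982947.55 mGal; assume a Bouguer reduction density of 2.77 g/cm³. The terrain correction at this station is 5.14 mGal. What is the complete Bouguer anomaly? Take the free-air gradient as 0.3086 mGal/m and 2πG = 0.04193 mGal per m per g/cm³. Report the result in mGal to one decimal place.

-20.6

Free-air correction = 0.3086 × 3564.0 = 1099.85 mGal
Free-air anomaly = 982235.90 − 982947.55 + (1099.85) = 388.20 mGal
Bouguer slab correction = 0.04193 × 2.77 × 3564.0 = 413.94 mGal
Simple Bouguer anomaly = 388.20 − (413.94) = -25.74 mGal
Complete Bouguer anomaly = -25.74 + 5.14 = -20.60 mGal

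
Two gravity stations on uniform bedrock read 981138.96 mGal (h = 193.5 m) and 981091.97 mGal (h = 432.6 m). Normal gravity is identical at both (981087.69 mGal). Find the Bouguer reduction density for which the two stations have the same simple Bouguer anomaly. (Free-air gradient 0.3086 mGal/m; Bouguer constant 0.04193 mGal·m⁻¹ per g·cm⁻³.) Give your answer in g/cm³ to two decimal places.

2.67

Δg_obs = 981091.97 − 981138.96 = -46.99 mGal over Δh = 432.6 − 193.5 = 239.1 m
Equal Bouguer anomalies ⇒ Δg_obs + (0.3086 − 0.04193ρ)·Δh = 0
0.3086 − 0.04193ρ = −Δg_obs/Δh = 0.19653
ρ = (0.3086 − 0.19653) / 0.04193 = 2.67 g/cm³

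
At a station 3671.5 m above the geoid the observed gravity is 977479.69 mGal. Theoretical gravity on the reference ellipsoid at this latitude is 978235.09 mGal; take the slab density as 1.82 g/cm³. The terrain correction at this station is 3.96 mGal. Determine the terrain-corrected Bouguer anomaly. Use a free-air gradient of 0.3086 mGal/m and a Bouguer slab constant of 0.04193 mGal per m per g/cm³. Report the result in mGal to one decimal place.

101.4

Free-air correction = 0.3086 × 3671.5 = 1133.02 mGal
Free-air anomaly = 977479.69 − 978235.09 + (1133.02) = 377.62 mGal
Bouguer slab correction = 0.04193 × 1.82 × 3671.5 = 280.18 mGal
Simple Bouguer anomaly = 377.62 − (280.18) = 97.44 mGal
Complete Bouguer anomaly = 97.44 + 3.96 = 101.40 mGal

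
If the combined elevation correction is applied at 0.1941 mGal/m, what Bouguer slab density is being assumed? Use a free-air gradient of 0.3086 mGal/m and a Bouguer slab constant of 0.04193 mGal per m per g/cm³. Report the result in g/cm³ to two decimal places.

2.73

0.1941 = 0.3086 − 0.04193 × ρ
ρ = (0.3086 − 0.1941) / 0.04193 = 2.73 g/cm³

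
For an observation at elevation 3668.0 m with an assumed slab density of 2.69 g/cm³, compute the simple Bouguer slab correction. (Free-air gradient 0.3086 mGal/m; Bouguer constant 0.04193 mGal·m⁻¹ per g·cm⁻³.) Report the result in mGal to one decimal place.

Bouguer slab correction = 0.04193 × 2.69 × 3668.0 = 413.7 mGal

413.7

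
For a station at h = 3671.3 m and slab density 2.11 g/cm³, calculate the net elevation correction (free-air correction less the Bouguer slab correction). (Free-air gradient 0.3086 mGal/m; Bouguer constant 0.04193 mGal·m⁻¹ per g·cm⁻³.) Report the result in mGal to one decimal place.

Combined gradient = 0.3086 − 0.04193 × 2.11 = 0.2201277 mGal/m
Combined elevation correction = 0.2201277 × 3671.3 = 808.2 mGal

808.2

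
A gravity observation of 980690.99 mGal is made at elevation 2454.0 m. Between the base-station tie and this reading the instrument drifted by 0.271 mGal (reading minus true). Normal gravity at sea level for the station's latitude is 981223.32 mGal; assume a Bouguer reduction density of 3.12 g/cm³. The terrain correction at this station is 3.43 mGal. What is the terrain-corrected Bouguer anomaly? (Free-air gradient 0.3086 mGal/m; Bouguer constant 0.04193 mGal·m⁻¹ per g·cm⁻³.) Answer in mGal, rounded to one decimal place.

-92.9

Drift-corrected reading = 980690.99 − (0.271) = 980690.719 mGal
Free-air correction = 0.3086 × 2454.0 = 757.30 mGal
Free-air anomaly = 980690.719 − 981223.32 + (757.30) = 224.699 mGal
Bouguer slab correction = 0.04193 × 3.12 × 2454.0 = 321.04 mGal
Simple Bouguer anomaly = 224.699 − (321.04) = -96.341 mGal
Complete Bouguer anomaly = -96.341 + 3.43 = -92.911 mGal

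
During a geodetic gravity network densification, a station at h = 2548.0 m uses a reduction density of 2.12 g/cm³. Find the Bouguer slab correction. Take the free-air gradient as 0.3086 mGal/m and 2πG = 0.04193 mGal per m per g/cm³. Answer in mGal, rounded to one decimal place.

226.5

Bouguer slab correction = 0.04193 × 2.12 × 2548.0 = 226.5 mGal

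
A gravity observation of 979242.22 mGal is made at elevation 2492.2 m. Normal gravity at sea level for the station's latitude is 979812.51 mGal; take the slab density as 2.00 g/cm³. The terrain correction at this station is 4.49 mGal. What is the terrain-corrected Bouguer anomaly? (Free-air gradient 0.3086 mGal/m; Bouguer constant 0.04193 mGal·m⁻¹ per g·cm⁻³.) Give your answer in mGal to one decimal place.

-5.7

Free-air correction = 0.3086 × 2492.2 = 769.09 mGal
Free-air anomaly = 979242.22 − 979812.51 + (769.09) = 198.80 mGal
Bouguer slab correction = 0.04193 × 2.00 × 2492.2 = 209.00 mGal
Simple Bouguer anomaly = 198.80 − (209.00) = -10.20 mGal
Complete Bouguer anomaly = -10.20 + 4.49 = -5.71 mGal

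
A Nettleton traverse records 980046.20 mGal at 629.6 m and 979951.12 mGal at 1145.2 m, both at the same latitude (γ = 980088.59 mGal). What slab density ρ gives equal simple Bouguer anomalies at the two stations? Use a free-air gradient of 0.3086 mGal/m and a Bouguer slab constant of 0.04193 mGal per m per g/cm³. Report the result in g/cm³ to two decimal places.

2.96

Δg_obs = 979951.12 − 980046.20 = -95.08 mGal over Δh = 1145.2 − 629.6 = 515.6 m
Equal Bouguer anomalies ⇒ Δg_obs + (0.3086 − 0.04193ρ)·Δh = 0
0.3086 − 0.04193ρ = −Δg_obs/Δh = 0.18441
ρ = (0.3086 − 0.18441) / 0.04193 = 2.96 g/cm³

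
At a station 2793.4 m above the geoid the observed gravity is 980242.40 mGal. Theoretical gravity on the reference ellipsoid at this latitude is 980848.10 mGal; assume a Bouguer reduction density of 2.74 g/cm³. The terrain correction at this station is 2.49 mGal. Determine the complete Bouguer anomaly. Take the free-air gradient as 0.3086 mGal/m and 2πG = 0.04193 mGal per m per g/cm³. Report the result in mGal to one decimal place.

-62.1

Free-air correction = 0.3086 × 2793.4 = 862.04 mGal
Free-air anomaly = 980242.40 − 980848.10 + (862.04) = 256.34 mGal
Bouguer slab correction = 0.04193 × 2.74 × 2793.4 = 320.93 mGal
Simple Bouguer anomaly = 256.34 − (320.93) = -64.59 mGal
Complete Bouguer anomaly = -64.59 + 2.49 = -62.10 mGal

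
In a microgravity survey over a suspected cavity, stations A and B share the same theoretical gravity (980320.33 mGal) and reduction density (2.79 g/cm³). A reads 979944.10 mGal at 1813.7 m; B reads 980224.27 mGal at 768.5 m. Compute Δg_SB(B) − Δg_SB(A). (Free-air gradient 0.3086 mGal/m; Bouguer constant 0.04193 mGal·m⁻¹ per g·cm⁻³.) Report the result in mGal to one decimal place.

79.9

Δg_SB(A) = 979944.10 − 980320.33 + 0.3086×1813.7 − 0.04193×2.79×1813.7 = -28.70 mGal
Δg_SB(B) = 980224.27 − 980320.33 + 0.3086×768.5 − 0.04193×2.79×768.5 = 51.20 mGal
Difference = 51.20 − (-28.70) = 79.90 mGal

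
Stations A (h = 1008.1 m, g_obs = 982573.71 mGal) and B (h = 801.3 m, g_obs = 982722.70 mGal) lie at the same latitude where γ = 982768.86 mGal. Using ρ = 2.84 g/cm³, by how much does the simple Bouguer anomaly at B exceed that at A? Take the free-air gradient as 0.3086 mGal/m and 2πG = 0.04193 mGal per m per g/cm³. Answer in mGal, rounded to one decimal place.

109.8

Δg_SB(A) = 982573.71 − 982768.86 + 0.3086×1008.1 − 0.04193×2.84×1008.1 = -4.10 mGal
Δg_SB(B) = 982722.70 − 982768.86 + 0.3086×801.3 − 0.04193×2.84×801.3 = 105.70 mGal
Difference = 105.70 − (-4.10) = 109.80 mGal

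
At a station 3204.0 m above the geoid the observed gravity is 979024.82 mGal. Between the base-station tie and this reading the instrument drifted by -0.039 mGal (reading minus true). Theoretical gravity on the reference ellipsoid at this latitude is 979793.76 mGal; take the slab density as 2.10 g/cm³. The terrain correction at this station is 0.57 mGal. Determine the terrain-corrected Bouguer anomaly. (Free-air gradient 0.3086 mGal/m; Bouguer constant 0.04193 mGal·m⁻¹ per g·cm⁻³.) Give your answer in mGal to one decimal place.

-61.7

Drift-corrected reading = 979024.82 − (-0.039) = 979024.859 mGal
Free-air correction = 0.3086 × 3204.0 = 988.75 mGal
Free-air anomaly = 979024.859 − 979793.76 + (988.75) = 219.849 mGal
Bouguer slab correction = 0.04193 × 2.10 × 3204.0 = 282.12 mGal
Simple Bouguer anomaly = 219.849 − (282.12) = -62.271 mGal
Complete Bouguer anomaly = -62.271 + 0.57 = -61.701 mGal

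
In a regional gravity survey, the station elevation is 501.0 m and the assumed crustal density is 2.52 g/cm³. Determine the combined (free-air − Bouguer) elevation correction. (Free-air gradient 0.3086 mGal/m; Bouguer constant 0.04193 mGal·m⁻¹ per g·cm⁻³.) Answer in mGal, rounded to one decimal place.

101.7

Combined gradient = 0.3086 − 0.04193 × 2.52 = 0.2029364 mGal/m
Combined elevation correction = 0.2029364 × 501.0 = 101.7 mGal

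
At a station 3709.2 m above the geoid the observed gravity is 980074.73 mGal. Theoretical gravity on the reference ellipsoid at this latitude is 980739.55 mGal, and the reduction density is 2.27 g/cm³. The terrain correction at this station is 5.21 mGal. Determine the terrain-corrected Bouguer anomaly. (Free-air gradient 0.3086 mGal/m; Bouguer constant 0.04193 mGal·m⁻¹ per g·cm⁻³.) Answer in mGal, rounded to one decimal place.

132.0

Free-air correction = 0.3086 × 3709.2 = 1144.66 mGal
Free-air anomaly = 980074.73 − 980739.55 + (1144.66) = 479.84 mGal
Bouguer slab correction = 0.04193 × 2.27 × 3709.2 = 353.05 mGal
Simple Bouguer anomaly = 479.84 − (353.05) = 126.79 mGal
Complete Bouguer anomaly = 126.79 + 5.21 = 132.00 mGal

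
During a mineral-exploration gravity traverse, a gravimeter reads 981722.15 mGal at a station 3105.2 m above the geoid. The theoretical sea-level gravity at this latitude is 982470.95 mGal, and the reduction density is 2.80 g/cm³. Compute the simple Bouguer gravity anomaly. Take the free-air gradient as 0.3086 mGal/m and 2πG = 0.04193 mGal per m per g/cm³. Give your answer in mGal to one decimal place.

Free-air correction = 0.3086 × 3105.2 = 958.26 mGal
Free-air anomaly = 981722.15 − 982470.95 + (958.26) = 209.46 mGal
Bouguer slab correction = 0.04193 × 2.80 × 3105.2 = 364.56 mGal
Simple Bouguer anomaly = 209.46 − (364.56) = -155.10 mGal

-155.1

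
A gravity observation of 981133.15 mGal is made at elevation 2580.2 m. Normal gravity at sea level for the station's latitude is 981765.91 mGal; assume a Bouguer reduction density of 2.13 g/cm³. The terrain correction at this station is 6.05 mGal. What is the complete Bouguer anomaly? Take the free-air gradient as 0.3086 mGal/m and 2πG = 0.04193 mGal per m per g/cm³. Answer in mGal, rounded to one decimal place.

Free-air correction = 0.3086 × 2580.2 = 796.25 mGal
Free-air anomaly = 981133.15 − 981765.91 + (796.25) = 163.49 mGal
Bouguer slab correction = 0.04193 × 2.13 × 2580.2 = 230.44 mGal
Simple Bouguer anomaly = 163.49 − (230.44) = -66.95 mGal
Complete Bouguer anomaly = -66.95 + 6.05 = -60.90 mGal

-60.9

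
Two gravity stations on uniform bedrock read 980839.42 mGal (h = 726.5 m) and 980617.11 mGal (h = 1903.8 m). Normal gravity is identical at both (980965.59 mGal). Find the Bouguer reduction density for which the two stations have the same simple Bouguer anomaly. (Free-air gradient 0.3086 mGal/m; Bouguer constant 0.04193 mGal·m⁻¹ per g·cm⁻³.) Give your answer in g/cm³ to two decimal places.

Δg_obs = 980617.11 − 980839.42 = -222.31 mGal over Δh = 1903.8 − 726.5 = 1177.3 m
Equal Bouguer anomalies ⇒ Δg_obs + (0.3086 − 0.04193ρ)·Δh = 0
0.3086 − 0.04193ρ = −Δg_obs/Δh = 0.18883
ρ = (0.3086 − 0.18883) / 0.04193 = 2.86 g/cm³

2.86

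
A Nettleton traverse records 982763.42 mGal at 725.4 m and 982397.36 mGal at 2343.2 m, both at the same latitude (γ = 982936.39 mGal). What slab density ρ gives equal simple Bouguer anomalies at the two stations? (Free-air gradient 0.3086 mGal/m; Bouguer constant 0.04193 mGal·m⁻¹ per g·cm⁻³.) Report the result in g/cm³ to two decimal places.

Δg_obs = 982397.36 − 982763.42 = -366.06 mGal over Δh = 2343.2 − 725.4 = 1617.8 m
Equal Bouguer anomalies ⇒ Δg_obs + (0.3086 − 0.04193ρ)·Δh = 0
0.3086 − 0.04193ρ = −Δg_obs/Δh = 0.22627
ρ = (0.3086 − 0.22627) / 0.04193 = 1.96 g/cm³

1.96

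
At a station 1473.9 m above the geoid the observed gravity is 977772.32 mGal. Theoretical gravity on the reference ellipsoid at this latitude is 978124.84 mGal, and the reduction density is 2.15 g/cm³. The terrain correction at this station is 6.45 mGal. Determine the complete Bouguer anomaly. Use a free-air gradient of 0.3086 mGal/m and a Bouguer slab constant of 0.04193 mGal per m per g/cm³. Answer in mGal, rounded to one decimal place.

Free-air correction = 0.3086 × 1473.9 = 454.85 mGal
Free-air anomaly = 977772.32 − 978124.84 + (454.85) = 102.33 mGal
Bouguer slab correction = 0.04193 × 2.15 × 1473.9 = 132.87 mGal
Simple Bouguer anomaly = 102.33 − (132.87) = -30.54 mGal
Complete Bouguer anomaly = -30.54 + 6.45 = -24.09 mGal

-24.1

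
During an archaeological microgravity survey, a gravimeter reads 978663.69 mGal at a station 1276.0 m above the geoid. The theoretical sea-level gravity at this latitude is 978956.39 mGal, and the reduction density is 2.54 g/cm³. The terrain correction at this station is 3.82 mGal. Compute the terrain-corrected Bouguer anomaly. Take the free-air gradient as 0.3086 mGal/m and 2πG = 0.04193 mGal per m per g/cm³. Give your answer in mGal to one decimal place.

Free-air correction = 0.3086 × 1276.0 = 393.77 mGal
Free-air anomaly = 978663.69 − 978956.39 + (393.77) = 101.07 mGal
Bouguer slab correction = 0.04193 × 2.54 × 1276.0 = 135.90 mGal
Simple Bouguer anomaly = 101.07 − (135.90) = -34.83 mGal
Complete Bouguer anomaly = -34.83 + 3.82 = -31.01 mGal

-31.0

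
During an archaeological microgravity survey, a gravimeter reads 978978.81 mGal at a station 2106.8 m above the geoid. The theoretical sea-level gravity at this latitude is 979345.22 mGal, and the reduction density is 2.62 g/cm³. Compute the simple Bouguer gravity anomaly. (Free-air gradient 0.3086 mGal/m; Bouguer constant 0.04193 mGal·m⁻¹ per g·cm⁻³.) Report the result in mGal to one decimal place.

Free-air correction = 0.3086 × 2106.8 = 650.16 mGal
Free-air anomaly = 978978.81 − 979345.22 + (650.16) = 283.75 mGal
Bouguer slab correction = 0.04193 × 2.62 × 2106.8 = 231.45 mGal
Simple Bouguer anomaly = 283.75 − (231.45) = 52.30 mGal

52.3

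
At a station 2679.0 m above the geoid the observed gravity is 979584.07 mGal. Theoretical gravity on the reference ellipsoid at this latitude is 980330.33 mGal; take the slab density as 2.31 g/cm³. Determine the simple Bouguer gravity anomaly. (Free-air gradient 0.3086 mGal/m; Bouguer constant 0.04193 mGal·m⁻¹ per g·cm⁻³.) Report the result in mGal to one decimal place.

-179.0

Free-air correction = 0.3086 × 2679.0 = 826.74 mGal
Free-air anomaly = 979584.07 − 980330.33 + (826.74) = 80.48 mGal
Bouguer slab correction = 0.04193 × 2.31 × 2679.0 = 259.48 mGal
Simple Bouguer anomaly = 80.48 − (259.48) = -179.00 mGal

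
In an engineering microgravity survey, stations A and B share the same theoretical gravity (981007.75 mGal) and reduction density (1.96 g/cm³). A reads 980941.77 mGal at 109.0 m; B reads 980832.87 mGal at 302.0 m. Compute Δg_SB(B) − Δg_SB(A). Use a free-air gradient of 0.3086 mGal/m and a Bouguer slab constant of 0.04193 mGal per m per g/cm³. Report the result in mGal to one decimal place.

Δg_SB(A) = 980941.77 − 981007.75 + 0.3086×109.0 − 0.04193×1.96×109.0 = -41.30 mGal
Δg_SB(B) = 980832.87 − 981007.75 + 0.3086×302.0 − 0.04193×1.96×302.0 = -106.50 mGal
Difference = -106.50 − (-41.30) = -65.20 mGal

-65.2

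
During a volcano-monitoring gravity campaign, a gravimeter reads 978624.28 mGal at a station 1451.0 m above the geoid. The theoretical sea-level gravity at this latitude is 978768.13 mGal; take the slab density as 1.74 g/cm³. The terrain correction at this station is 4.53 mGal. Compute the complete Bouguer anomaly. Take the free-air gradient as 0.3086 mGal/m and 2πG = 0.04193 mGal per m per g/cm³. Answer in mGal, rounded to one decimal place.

Free-air correction = 0.3086 × 1451.0 = 447.78 mGal
Free-air anomaly = 978624.28 − 978768.13 + (447.78) = 303.93 mGal
Bouguer slab correction = 0.04193 × 1.74 × 1451.0 = 105.86 mGal
Simple Bouguer anomaly = 303.93 − (105.86) = 198.07 mGal
Complete Bouguer anomaly = 198.07 + 4.53 = 202.60 mGal

202.6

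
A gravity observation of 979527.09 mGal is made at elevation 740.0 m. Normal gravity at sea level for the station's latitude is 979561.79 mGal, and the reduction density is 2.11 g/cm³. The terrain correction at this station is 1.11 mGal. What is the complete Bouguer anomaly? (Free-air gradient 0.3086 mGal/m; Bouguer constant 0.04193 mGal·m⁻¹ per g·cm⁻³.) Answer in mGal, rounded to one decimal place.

Free-air correction = 0.3086 × 740.0 = 228.36 mGal
Free-air anomaly = 979527.09 − 979561.79 + (228.36) = 193.66 mGal
Bouguer slab correction = 0.04193 × 2.11 × 740.0 = 65.47 mGal
Simple Bouguer anomaly = 193.66 − (65.47) = 128.19 mGal
Complete Bouguer anomaly = 128.19 + 1.11 = 129.30 mGal

129.3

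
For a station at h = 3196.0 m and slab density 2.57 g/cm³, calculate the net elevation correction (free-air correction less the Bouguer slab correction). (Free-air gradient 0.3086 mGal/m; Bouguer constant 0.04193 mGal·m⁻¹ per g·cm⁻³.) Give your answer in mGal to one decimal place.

641.9

Combined gradient = 0.3086 − 0.04193 × 2.57 = 0.2008399 mGal/m
Combined elevation correction = 0.2008399 × 3196.0 = 641.9 mGal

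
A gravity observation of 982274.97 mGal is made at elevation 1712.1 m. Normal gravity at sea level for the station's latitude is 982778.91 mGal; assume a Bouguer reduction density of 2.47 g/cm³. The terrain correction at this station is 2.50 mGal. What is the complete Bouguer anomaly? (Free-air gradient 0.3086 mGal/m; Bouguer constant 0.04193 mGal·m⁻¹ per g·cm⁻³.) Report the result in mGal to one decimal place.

-150.4

Free-air correction = 0.3086 × 1712.1 = 528.35 mGal
Free-air anomaly = 982274.97 − 982778.91 + (528.35) = 24.41 mGal
Bouguer slab correction = 0.04193 × 2.47 × 1712.1 = 177.32 mGal
Simple Bouguer anomaly = 24.41 − (177.32) = -152.91 mGal
Complete Bouguer anomaly = -152.91 + 2.50 = -150.41 mGal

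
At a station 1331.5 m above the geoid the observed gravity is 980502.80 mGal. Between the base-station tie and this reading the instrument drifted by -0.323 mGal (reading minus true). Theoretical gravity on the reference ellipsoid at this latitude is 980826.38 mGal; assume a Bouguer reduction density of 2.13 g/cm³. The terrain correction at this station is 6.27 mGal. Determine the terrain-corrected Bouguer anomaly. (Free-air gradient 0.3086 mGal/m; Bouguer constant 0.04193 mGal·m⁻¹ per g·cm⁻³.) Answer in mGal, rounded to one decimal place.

Drift-corrected reading = 980502.80 − (-0.323) = 980503.123 mGal
Free-air correction = 0.3086 × 1331.5 = 410.90 mGal
Free-air anomaly = 980503.123 − 980826.38 + (410.90) = 87.643 mGal
Bouguer slab correction = 0.04193 × 2.13 × 1331.5 = 118.92 mGal
Simple Bouguer anomaly = 87.643 − (118.92) = -31.277 mGal
Complete Bouguer anomaly = -31.277 + 6.27 = -25.007 mGal

-25.0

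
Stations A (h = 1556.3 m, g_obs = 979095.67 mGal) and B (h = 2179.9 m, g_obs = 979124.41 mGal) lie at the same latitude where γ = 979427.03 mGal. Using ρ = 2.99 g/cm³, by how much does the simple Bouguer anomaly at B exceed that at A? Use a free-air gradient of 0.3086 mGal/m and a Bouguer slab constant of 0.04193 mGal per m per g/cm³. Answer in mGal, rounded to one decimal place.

Δg_SB(A) = 979095.67 − 979427.03 + 0.3086×1556.3 − 0.04193×2.99×1556.3 = -46.20 mGal
Δg_SB(B) = 979124.41 − 979427.03 + 0.3086×2179.9 − 0.04193×2.99×2179.9 = 96.80 mGal
Difference = 96.80 − (-46.20) = 143.00 mGal

143.0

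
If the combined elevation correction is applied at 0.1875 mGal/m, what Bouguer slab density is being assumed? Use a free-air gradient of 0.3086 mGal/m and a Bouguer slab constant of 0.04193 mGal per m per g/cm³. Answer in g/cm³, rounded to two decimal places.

2.89

0.1875 = 0.3086 − 0.04193 × ρ
ρ = (0.3086 − 0.1875) / 0.04193 = 2.89 g/cm³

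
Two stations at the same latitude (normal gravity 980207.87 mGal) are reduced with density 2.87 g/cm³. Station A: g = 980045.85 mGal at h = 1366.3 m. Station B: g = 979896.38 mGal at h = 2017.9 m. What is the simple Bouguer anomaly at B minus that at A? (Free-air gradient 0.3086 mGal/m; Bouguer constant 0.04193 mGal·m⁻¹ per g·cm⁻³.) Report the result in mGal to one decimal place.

-26.8

Δg_SB(A) = 980045.85 − 980207.87 + 0.3086×1366.3 − 0.04193×2.87×1366.3 = 95.20 mGal
Δg_SB(B) = 979896.38 − 980207.87 + 0.3086×2017.9 − 0.04193×2.87×2017.9 = 68.40 mGal
Difference = 68.40 − (95.20) = -26.80 mGal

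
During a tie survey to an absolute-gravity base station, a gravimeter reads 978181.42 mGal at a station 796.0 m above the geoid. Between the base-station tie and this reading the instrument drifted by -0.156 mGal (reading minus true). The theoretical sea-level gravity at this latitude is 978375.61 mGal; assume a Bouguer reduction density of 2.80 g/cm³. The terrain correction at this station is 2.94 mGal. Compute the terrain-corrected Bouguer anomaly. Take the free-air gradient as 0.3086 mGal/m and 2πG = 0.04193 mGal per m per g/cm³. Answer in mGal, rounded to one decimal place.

Drift-corrected reading = 978181.42 − (-0.156) = 978181.576 mGal
Free-air correction = 0.3086 × 796.0 = 245.65 mGal
Free-air anomaly = 978181.576 − 978375.61 + (245.65) = 51.616 mGal
Bouguer slab correction = 0.04193 × 2.80 × 796.0 = 93.45 mGal
Simple Bouguer anomaly = 51.616 − (93.45) = -41.834 mGal
Complete Bouguer anomaly = -41.834 + 2.94 = -38.894 mGal

-38.9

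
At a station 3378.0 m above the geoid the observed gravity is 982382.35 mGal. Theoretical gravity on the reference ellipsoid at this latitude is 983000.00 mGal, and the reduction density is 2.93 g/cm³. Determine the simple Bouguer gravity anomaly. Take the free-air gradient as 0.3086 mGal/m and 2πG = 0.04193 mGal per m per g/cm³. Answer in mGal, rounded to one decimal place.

Free-air correction = 0.3086 × 3378.0 = 1042.45 mGal
Free-air anomaly = 982382.35 − 983000.00 + (1042.45) = 424.80 mGal
Bouguer slab correction = 0.04193 × 2.93 × 3378.0 = 415.00 mGal
Simple Bouguer anomaly = 424.80 − (415.00) = 9.80 mGal

9.8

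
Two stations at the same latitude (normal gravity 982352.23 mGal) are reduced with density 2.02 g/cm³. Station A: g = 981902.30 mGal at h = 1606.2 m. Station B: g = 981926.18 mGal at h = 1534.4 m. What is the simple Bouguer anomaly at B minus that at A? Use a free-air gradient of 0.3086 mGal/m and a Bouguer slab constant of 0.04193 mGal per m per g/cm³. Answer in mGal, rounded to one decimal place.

7.8

Δg_SB(A) = 981902.30 − 982352.23 + 0.3086×1606.2 − 0.04193×2.02×1606.2 = -90.30 mGal
Δg_SB(B) = 981926.18 − 982352.23 + 0.3086×1534.4 − 0.04193×2.02×1534.4 = -82.50 mGal
Difference = -82.50 − (-90.30) = 7.80 mGal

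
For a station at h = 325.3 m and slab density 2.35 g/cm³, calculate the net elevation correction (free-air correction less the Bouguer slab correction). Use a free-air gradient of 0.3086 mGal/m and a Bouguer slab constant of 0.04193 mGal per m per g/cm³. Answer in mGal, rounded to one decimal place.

68.3

Combined gradient = 0.3086 − 0.04193 × 2.35 = 0.2100645 mGal/m
Combined elevation correction = 0.2100645 × 325.3 = 68.3 mGal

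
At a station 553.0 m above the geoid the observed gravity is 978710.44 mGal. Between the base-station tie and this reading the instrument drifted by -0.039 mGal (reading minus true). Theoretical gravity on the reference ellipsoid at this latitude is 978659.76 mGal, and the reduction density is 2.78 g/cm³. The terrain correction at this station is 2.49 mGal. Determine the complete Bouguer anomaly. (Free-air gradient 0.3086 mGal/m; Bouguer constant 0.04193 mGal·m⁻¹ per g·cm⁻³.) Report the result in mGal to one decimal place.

159.4

Drift-corrected reading = 978710.44 − (-0.039) = 978710.479 mGal
Free-air correction = 0.3086 × 553.0 = 170.66 mGal
Free-air anomaly = 978710.479 − 978659.76 + (170.66) = 221.379 mGal
Bouguer slab correction = 0.04193 × 2.78 × 553.0 = 64.46 mGal
Simple Bouguer anomaly = 221.379 − (64.46) = 156.919 mGal
Complete Bouguer anomaly = 156.919 + 2.49 = 159.409 mGal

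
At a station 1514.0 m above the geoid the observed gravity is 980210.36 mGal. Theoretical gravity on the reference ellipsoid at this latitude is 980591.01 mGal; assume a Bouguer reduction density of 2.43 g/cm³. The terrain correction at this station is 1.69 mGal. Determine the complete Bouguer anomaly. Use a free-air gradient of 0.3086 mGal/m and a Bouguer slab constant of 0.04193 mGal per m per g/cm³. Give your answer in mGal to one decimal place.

-66.0

Free-air correction = 0.3086 × 1514.0 = 467.22 mGal
Free-air anomaly = 980210.36 − 980591.01 + (467.22) = 86.57 mGal
Bouguer slab correction = 0.04193 × 2.43 × 1514.0 = 154.26 mGal
Simple Bouguer anomaly = 86.57 − (154.26) = -67.69 mGal
Complete Bouguer anomaly = -67.69 + 1.69 = -66.00 mGal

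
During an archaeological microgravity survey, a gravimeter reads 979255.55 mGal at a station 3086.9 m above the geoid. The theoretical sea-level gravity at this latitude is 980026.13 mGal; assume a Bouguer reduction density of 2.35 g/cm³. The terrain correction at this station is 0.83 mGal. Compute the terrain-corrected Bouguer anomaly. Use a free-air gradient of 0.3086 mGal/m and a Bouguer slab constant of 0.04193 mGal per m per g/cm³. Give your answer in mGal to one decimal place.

-121.3

Free-air correction = 0.3086 × 3086.9 = 952.62 mGal
Free-air anomaly = 979255.55 − 980026.13 + (952.62) = 182.04 mGal
Bouguer slab correction = 0.04193 × 2.35 × 3086.9 = 304.17 mGal
Simple Bouguer anomaly = 182.04 − (304.17) = -122.13 mGal
Complete Bouguer anomaly = -122.13 + 0.83 = -121.30 mGal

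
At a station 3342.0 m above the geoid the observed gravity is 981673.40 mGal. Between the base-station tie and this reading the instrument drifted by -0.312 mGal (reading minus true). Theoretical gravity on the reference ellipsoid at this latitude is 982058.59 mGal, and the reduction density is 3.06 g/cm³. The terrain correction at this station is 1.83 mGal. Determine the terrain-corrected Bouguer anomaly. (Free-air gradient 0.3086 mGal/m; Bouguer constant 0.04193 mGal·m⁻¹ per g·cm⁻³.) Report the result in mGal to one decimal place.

Drift-corrected reading = 981673.40 − (-0.312) = 981673.712 mGal
Free-air correction = 0.3086 × 3342.0 = 1031.34 mGal
Free-air anomaly = 981673.712 − 982058.59 + (1031.34) = 646.462 mGal
Bouguer slab correction = 0.04193 × 3.06 × 3342.0 = 428.80 mGal
Simple Bouguer anomaly = 646.462 − (428.80) = 217.662 mGal
Complete Bouguer anomaly = 217.662 + 1.83 = 219.492 mGal

219.5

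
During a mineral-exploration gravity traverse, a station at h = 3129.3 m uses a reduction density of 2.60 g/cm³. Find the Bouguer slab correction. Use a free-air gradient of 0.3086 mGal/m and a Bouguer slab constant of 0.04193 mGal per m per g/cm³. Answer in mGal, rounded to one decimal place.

Bouguer slab correction = 0.04193 × 2.60 × 3129.3 = 341.2 mGal

341.2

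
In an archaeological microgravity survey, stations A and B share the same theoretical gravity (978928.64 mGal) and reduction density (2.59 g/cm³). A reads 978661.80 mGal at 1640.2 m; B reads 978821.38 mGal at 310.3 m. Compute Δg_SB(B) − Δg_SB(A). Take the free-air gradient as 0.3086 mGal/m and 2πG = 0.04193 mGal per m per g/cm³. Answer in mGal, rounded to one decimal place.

-106.4

Δg_SB(A) = 978661.80 − 978928.64 + 0.3086×1640.2 − 0.04193×2.59×1640.2 = 61.20 mGal
Δg_SB(B) = 978821.38 − 978928.64 + 0.3086×310.3 − 0.04193×2.59×310.3 = -45.20 mGal
Difference = -45.20 − (61.20) = -106.40 mGal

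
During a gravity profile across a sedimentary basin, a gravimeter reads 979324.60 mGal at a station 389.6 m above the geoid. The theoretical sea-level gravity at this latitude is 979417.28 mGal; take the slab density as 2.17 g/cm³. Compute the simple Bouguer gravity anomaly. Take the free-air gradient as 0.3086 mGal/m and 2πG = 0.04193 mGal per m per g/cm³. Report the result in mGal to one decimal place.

-7.9

Free-air correction = 0.3086 × 389.6 = 120.23 mGal
Free-air anomaly = 979324.60 − 979417.28 + (120.23) = 27.55 mGal
Bouguer slab correction = 0.04193 × 2.17 × 389.6 = 35.45 mGal
Simple Bouguer anomaly = 27.55 − (35.45) = -7.90 mGal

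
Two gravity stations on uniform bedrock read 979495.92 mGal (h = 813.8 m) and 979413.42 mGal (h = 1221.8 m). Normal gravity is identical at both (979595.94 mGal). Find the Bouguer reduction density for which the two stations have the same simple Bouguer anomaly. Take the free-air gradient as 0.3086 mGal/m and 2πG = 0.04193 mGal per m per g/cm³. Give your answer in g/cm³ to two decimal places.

Δg_obs = 979413.42 − 979495.92 = -82.50 mGal over Δh = 1221.8 − 813.8 = 408.0 m
Equal Bouguer anomalies ⇒ Δg_obs + (0.3086 − 0.04193ρ)·Δh = 0
0.3086 − 0.04193ρ = −Δg_obs/Δh = 0.20221
ρ = (0.3086 − 0.20221) / 0.04193 = 2.54 g/cm³

2.54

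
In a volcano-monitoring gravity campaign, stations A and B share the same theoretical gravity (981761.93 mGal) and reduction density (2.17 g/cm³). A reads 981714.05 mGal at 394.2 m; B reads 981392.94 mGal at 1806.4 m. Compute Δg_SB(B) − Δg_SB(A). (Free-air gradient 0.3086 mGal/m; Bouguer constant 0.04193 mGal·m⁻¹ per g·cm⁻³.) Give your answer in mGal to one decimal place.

Δg_SB(A) = 981714.05 − 981761.93 + 0.3086×394.2 − 0.04193×2.17×394.2 = 37.90 mGal
Δg_SB(B) = 981392.94 − 981761.93 + 0.3086×1806.4 − 0.04193×2.17×1806.4 = 24.10 mGal
Difference = 24.10 − (37.90) = -13.80 mGal

-13.8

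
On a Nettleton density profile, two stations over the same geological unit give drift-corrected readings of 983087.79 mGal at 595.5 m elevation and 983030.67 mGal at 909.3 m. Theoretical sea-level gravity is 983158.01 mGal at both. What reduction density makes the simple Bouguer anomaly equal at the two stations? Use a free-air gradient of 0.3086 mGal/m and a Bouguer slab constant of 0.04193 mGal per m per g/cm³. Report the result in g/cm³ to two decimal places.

3.02

Δg_obs = 983030.67 − 983087.79 = -57.12 mGal over Δh = 909.3 − 595.5 = 313.8 m
Equal Bouguer anomalies ⇒ Δg_obs + (0.3086 − 0.04193ρ)·Δh = 0
0.3086 − 0.04193ρ = −Δg_obs/Δh = 0.18203
ρ = (0.3086 − 0.18203) / 0.04193 = 3.02 g/cm³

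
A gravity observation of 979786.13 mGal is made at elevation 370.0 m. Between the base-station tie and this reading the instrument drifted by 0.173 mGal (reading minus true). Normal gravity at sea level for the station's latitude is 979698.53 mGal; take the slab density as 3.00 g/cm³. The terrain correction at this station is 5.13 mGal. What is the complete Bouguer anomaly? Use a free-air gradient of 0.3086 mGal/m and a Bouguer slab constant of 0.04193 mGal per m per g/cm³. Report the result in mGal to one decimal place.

Drift-corrected reading = 979786.13 − (0.173) = 979785.957 mGal
Free-air correction = 0.3086 × 370.0 = 114.18 mGal
Free-air anomaly = 979785.957 − 979698.53 + (114.18) = 201.607 mGal
Bouguer slab correction = 0.04193 × 3.00 × 370.0 = 46.54 mGal
Simple Bouguer anomaly = 201.607 − (46.54) = 155.067 mGal
Complete Bouguer anomaly = 155.067 + 5.13 = 160.197 mGal

160.2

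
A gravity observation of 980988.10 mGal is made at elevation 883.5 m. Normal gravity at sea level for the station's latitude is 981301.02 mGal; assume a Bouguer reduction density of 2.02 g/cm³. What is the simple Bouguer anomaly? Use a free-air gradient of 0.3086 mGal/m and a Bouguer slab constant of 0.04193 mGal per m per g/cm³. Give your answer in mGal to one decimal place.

Free-air correction = 0.3086 × 883.5 = 272.65 mGal
Free-air anomaly = 980988.10 − 981301.02 + (272.65) = -40.27 mGal
Bouguer slab correction = 0.04193 × 2.02 × 883.5 = 74.83 mGal
Simple Bouguer anomaly = -40.27 − (74.83) = -115.10 mGal

-115.1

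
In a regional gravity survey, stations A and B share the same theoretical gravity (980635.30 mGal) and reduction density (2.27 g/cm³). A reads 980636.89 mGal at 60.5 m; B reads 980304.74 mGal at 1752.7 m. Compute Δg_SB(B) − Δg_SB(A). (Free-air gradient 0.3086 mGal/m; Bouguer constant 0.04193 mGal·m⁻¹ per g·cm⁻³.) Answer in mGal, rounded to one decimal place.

Δg_SB(A) = 980636.89 − 980635.30 + 0.3086×60.5 − 0.04193×2.27×60.5 = 14.50 mGal
Δg_SB(B) = 980304.74 − 980635.30 + 0.3086×1752.7 − 0.04193×2.27×1752.7 = 43.50 mGal
Difference = 43.50 − (14.50) = 29.00 mGal

29.0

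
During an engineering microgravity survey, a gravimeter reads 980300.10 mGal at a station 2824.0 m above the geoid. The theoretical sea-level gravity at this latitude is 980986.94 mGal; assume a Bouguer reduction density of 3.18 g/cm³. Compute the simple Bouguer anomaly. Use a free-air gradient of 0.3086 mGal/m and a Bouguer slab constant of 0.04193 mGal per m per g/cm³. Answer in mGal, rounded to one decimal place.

-191.9

Free-air correction = 0.3086 × 2824.0 = 871.49 mGal
Free-air anomaly = 980300.10 − 980986.94 + (871.49) = 184.65 mGal
Bouguer slab correction = 0.04193 × 3.18 × 2824.0 = 376.54 mGal
Simple Bouguer anomaly = 184.65 − (376.54) = -191.89 mGal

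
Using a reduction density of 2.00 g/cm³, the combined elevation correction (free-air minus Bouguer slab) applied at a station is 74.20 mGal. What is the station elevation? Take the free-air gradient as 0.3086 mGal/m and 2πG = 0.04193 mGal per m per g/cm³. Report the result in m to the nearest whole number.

330

Combined gradient = 0.3086 − 0.04193 × 2.00 = 0.2247400 mGal/m
h = 74.20 / 0.2247400 = 330.16 m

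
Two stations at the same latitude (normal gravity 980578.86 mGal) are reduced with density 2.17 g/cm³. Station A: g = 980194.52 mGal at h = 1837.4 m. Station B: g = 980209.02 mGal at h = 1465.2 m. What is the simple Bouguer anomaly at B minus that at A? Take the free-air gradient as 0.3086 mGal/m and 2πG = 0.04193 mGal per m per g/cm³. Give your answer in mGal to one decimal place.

-66.5

Δg_SB(A) = 980194.52 − 980578.86 + 0.3086×1837.4 − 0.04193×2.17×1837.4 = 15.50 mGal
Δg_SB(B) = 980209.02 − 980578.86 + 0.3086×1465.2 − 0.04193×2.17×1465.2 = -51.00 mGal
Difference = -51.00 − (15.50) = -66.50 mGal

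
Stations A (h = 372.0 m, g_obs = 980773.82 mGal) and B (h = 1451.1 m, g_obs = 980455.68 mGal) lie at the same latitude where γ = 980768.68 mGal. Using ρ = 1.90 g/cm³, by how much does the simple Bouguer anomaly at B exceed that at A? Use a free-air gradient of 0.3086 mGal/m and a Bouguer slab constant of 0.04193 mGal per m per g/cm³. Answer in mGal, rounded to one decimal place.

Δg_SB(A) = 980773.82 − 980768.68 + 0.3086×372.0 − 0.04193×1.90×372.0 = 90.30 mGal
Δg_SB(B) = 980455.68 − 980768.68 + 0.3086×1451.1 − 0.04193×1.90×1451.1 = 19.20 mGal
Difference = 19.20 − (90.30) = -71.10 mGal

-71.1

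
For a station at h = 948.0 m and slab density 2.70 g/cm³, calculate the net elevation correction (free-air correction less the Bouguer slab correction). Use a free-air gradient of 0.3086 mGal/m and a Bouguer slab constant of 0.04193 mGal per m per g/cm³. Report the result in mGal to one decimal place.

185.2

Combined gradient = 0.3086 − 0.04193 × 2.70 = 0.1953890 mGal/m
Combined elevation correction = 0.1953890 × 948.0 = 185.2 mGal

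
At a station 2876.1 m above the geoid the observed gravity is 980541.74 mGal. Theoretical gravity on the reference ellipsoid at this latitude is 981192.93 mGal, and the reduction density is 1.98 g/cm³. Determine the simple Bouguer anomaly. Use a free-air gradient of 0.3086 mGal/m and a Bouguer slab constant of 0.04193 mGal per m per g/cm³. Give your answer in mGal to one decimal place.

-2.4

Free-air correction = 0.3086 × 2876.1 = 887.56 mGal
Free-air anomaly = 980541.74 − 981192.93 + (887.56) = 236.37 mGal
Bouguer slab correction = 0.04193 × 1.98 × 2876.1 = 238.78 mGal
Simple Bouguer anomaly = 236.37 − (238.78) = -2.41 mGal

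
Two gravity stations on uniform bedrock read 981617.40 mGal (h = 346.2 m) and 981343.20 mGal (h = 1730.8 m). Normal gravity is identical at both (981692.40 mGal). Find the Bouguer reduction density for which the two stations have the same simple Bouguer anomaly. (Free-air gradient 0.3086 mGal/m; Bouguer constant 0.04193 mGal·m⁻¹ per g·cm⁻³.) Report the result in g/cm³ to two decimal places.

2.64

Δg_obs = 981343.20 − 981617.40 = -274.20 mGal over Δh = 1730.8 − 346.2 = 1384.6 m
Equal Bouguer anomalies ⇒ Δg_obs + (0.3086 − 0.04193ρ)·Δh = 0
0.3086 − 0.04193ρ = −Δg_obs/Δh = 0.19804
ρ = (0.3086 − 0.19804) / 0.04193 = 2.64 g/cm³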